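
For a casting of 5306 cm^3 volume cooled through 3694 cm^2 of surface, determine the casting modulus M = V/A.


Formula: Casting Modulus M = V / A
M = 5306 cm^3 / 3694 cm^2 = 1.4364 cm

Answer: 1.4364 cm


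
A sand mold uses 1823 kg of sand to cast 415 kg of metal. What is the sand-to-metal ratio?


Formula: Sand-to-Metal Ratio = W_sand / W_metal
Ratio = 1823 kg / 415 kg = 4.3928


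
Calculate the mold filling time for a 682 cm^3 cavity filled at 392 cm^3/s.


Formula: t_fill = V_mold / Q_flow
t = 682 cm^3 / 392 cm^3/s = 1.7398 s

Final answer: 1.7398 s


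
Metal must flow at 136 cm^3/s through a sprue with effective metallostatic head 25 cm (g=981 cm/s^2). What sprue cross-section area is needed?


Formula: v = sqrt(2*g*h), A = Q/v
Velocity: v = sqrt(2 * 981 * 25) = sqrt(49050) = 221.4723 cm/s
Sprue area: A = Q / v = 136 / 221.4723 = 0.6141 cm^2

0.6141 cm^2


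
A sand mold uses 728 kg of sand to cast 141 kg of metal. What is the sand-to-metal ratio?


Formula: Sand-to-Metal Ratio = W_sand / W_metal
Ratio = 728 kg / 141 kg = 5.1631

Final answer: 5.1631


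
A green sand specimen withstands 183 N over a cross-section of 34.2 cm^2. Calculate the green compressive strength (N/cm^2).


Formula: Compressive Strength = Force / Area
Strength = 183 N / 34.2 cm^2 = 5.3509 N/cm^2

5.3509 N/cm^2


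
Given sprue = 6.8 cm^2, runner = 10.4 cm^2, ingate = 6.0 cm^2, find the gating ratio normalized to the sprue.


Sprue:Runner:Ingate = 1 : 10.4/6.8 : 6.0/6.8 = 1:1.53:0.88

1:1.53:0.88


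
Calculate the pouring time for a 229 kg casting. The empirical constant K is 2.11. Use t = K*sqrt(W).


Formula: t = K * sqrt(W)
sqrt(W) = sqrt(229) = 15.13275
t = 2.11 * 15.13275 = 31.9301 s

Answer: 31.9301 s


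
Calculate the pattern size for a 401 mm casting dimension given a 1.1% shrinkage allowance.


Formula: L_pattern = L_casting * (1 + shrinkage_rate/100)
Shrinkage factor = 1 + 1.1/100 = 1.011
L_pattern = 401 mm * 1.011 = 405.4110 mm

405.4110 mm


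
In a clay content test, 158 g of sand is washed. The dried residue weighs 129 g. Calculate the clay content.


Formula: Clay% = (W_total - W_washed) / W_total * 100
Clay mass = 158 - 129 = 29 g
Clay% = 29 / 158 * 100 = 18.3544%


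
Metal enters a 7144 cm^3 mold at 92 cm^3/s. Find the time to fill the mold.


Formula: t_fill = V_mold / Q_flow
t = 7144 cm^3 / 92 cm^3/s = 77.6522 s


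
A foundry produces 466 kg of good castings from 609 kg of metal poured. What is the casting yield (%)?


Formula: Casting Yield = (W_good / W_total) * 100
Yield = (466 kg / 609 kg) * 100 = 76.5189%

Final answer: 76.5189%


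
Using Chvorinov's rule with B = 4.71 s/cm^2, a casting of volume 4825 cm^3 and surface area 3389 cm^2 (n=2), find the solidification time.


Formula: t_s = B * (V/A)^n  (Chvorinov's rule, n=2)
Modulus M = V/A = 4825/3389 = 1.423724 cm
M^2 = 1.423724^2 = 2.026990 cm^2
t_s = 4.71 * 2.026990 = 9.5471 s

Answer: 9.5471 s


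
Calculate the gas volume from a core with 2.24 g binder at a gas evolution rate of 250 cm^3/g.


Formula: V_gas = W_binder * gas_evolution_rate
V = 2.24 g * 250 cm^3/g = 560.0000 cm^3

560.0000 cm^3


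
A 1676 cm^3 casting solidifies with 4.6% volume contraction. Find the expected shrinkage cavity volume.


Formula: V_shrink = V_casting * shrinkage_pct / 100
V_shrink = 1676 cm^3 * 4.6 / 100 = 77.0960 cm^3


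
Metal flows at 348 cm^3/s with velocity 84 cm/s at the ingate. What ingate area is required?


Formula: A_ingate = Q / v  (continuity equation)
A = 348 cm^3/s / 84 cm/s = 4.1429 cm^2


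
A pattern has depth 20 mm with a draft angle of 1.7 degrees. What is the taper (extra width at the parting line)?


Formula: taper = depth * tan(draft_angle)
tan(1.7 deg) = 0.0296793
taper = 20 mm * 0.0296793 = 0.5936 mm

Answer: 0.5936 mm


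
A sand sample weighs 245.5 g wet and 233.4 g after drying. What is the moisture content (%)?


Formula: MC = (W_wet - W_dry) / W_wet * 100
Water mass = 245.5 - 233.4 = 12.1 g
MC = 12.1 / 245.5 * 100 = 4.9287%

Answer: 4.9287%


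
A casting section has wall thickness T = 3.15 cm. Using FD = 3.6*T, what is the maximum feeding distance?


Formula: FD = 3.6 * T  (riser feeding-distance rule)
FD = 3.6 * 3.15 cm = 11.3400 cm

Final answer: 11.3400 cm


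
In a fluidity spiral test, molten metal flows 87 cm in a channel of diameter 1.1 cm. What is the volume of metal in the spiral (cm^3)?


Formula: V = pi * (d/2)^2 * L  (cylinder volume)
Radius = 1.1/2 = 0.55 cm
V = pi * 0.55^2 * 87 = 82.6789 cm^3

Final answer: 82.6789 cm^3


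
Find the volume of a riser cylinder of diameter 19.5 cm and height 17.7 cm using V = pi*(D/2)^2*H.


Formula: V = pi * (D/2)^2 * H  (cylinder volume)
Radius = D/2 = 19.5/2 = 9.75 cm
V = pi * 9.75^2 * 17.7 = 5286.0634 cm^3

Final answer: 5286.0634 cm^3


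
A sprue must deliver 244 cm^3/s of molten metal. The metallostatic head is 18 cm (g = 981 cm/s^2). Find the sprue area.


Formula: v = sqrt(2*g*h), A = Q/v
Velocity: v = sqrt(2 * 981 * 18) = sqrt(35316) = 187.9255 cm/s
Sprue area: A = Q / v = 244 / 187.9255 = 1.2984 cm^2

Answer: 1.2984 cm^2


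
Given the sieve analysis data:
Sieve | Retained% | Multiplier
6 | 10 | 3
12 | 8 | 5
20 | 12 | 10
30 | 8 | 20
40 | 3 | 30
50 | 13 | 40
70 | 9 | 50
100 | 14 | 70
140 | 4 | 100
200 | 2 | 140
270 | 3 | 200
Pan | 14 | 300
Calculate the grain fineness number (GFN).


Formula: GFN = sum(pct * multiplier) / sum(pct)
sum(pct * multiplier) = 7870
sum(pct) = 100
GFN = 7870 / 100 = 78.70


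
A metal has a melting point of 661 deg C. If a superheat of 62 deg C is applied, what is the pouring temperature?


Formula: T_pour = T_melt + Superheat
T_pour = 661 + 62 = 723 deg C

Answer: 723 deg C


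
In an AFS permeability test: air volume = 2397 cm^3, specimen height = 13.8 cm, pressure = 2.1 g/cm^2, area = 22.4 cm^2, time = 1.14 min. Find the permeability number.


Formula: Permeability Number P = (V * H) / (p * A * t)
Numerator: V * H = 2397 * 13.8 = 33078.6
Denominator: p * A * t = 2.1 * 22.4 * 1.14 = 53.6256
P = 33078.6 / 53.6256 = 616.8434

616.8434


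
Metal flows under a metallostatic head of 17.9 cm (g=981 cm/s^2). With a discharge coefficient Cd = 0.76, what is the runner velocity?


Formula: v = Cd * sqrt(2 * g * h)  (Torricelli with discharge coefficient)
2*g*h = 2 * 981 * 17.9 = 35119.8 cm^2/s^2
sqrt(35119.8) = 187.40277 cm/s
v = 0.76 * 187.40277 = 142.4261 cm/s

Final answer: 142.4261 cm/s


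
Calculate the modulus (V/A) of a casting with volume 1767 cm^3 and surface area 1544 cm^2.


Formula: Casting Modulus M = V / A
M = 1767 cm^3 / 1544 cm^2 = 1.1444 cm


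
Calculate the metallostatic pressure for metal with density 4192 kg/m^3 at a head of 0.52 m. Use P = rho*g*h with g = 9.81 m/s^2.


Formula: P = rho * g * h
rho * g = 4192 * 9.81 = 41123.52 N/m^3
P = 41123.52 * 0.52 = 21384.2304 Pa

Final answer: 21384.2304 Pa


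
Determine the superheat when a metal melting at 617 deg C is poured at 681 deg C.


Formula: Superheat = T_pour - T_melt
Superheat = 681 - 617 = 64 deg C

Answer: 64 deg C


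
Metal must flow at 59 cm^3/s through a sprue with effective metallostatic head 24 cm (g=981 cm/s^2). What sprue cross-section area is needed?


Formula: v = sqrt(2*g*h), A = Q/v
Velocity: v = sqrt(2 * 981 * 24) = sqrt(47088) = 216.9977 cm/s
Sprue area: A = Q / v = 59 / 216.9977 = 0.2719 cm^2

Answer: 0.2719 cm^2


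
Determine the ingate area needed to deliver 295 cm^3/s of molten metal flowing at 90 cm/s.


Formula: A_ingate = Q / v  (continuity equation)
A = 295 cm^3/s / 90 cm/s = 3.2778 cm^2

Answer: 3.2778 cm^2


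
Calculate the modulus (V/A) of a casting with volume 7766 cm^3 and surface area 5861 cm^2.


Formula: Casting Modulus M = V / A
M = 7766 cm^3 / 5861 cm^2 = 1.3250 cm

Final answer: 1.3250 cm


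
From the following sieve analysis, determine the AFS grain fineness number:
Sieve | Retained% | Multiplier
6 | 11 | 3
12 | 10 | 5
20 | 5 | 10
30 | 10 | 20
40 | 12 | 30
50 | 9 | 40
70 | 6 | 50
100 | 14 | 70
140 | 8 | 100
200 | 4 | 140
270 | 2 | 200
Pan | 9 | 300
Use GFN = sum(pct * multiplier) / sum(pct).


Formula: GFN = sum(pct * multiplier) / sum(pct)
sum(pct * multiplier) = 6793
sum(pct) = 100
GFN = 6793 / 100 = 67.93

67.93


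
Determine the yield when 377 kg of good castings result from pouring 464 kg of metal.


Formula: Casting Yield = (W_good / W_total) * 100
Yield = (377 kg / 464 kg) * 100 = 81.2500%


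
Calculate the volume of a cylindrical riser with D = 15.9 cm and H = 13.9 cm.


Formula: V = pi * (D/2)^2 * H  (cylinder volume)
Radius = D/2 = 15.9/2 = 7.95 cm
V = pi * 7.95^2 * 13.9 = 2759.9355 cm^3

Answer: 2759.9355 cm^3


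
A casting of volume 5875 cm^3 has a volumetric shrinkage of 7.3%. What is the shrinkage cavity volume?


Formula: V_shrink = V_casting * shrinkage_pct / 100
V_shrink = 5875 cm^3 * 7.3 / 100 = 428.8750 cm^3


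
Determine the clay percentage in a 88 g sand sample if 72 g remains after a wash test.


Formula: Clay% = (W_total - W_washed) / W_total * 100
Clay mass = 88 - 72 = 16 g
Clay% = 16 / 88 * 100 = 18.1818%


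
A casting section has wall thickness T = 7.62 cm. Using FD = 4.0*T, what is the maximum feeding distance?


Formula: FD = 4.0 * T  (riser feeding-distance rule)
FD = 4.0 * 7.62 cm = 30.4800 cm

Final answer: 30.4800 cm


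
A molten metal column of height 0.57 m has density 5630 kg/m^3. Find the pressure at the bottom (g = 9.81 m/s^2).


Formula: P = rho * g * h
rho * g = 5630 * 9.81 = 55230.3 N/m^3
P = 55230.3 * 0.57 = 31481.2710 Pa

Answer: 31481.2710 Pa


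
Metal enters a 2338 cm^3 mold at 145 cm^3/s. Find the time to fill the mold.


Formula: t_fill = V_mold / Q_flow
t = 2338 cm^3 / 145 cm^3/s = 16.1241 s

Answer: 16.1241 s


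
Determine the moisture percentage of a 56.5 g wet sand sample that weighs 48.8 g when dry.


Formula: MC = (W_wet - W_dry) / W_wet * 100
Water mass = 56.5 - 48.8 = 7.7 g
MC = 7.7 / 56.5 * 100 = 13.6283%

13.6283%


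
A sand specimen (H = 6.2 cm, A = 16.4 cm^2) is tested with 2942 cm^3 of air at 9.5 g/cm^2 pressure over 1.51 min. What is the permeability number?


Formula: Permeability Number P = (V * H) / (p * A * t)
Numerator: V * H = 2942 * 6.2 = 18240.4
Denominator: p * A * t = 9.5 * 16.4 * 1.51 = 235.258
P = 18240.4 / 235.258 = 77.5336

Answer: 77.5336


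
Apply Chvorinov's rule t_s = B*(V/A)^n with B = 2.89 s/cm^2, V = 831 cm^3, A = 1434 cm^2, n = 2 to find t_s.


Formula: t_s = B * (V/A)^n  (Chvorinov's rule, n=2)
Modulus M = V/A = 831/1434 = 0.579498 cm
M^2 = 0.579498^2 = 0.335818 cm^2
t_s = 2.89 * 0.335818 = 0.9705 s

0.9705 s


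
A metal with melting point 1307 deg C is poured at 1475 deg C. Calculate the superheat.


Formula: Superheat = T_pour - T_melt
Superheat = 1475 - 1307 = 168 deg C

Answer: 168 deg C


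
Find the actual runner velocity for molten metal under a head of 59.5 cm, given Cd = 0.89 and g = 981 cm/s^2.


Formula: v = Cd * sqrt(2 * g * h)  (Torricelli with discharge coefficient)
2*g*h = 2 * 981 * 59.5 = 116739.0 cm^2/s^2
sqrt(116739.0) = 341.67089 cm/s
v = 0.89 * 341.67089 = 304.0871 cm/s


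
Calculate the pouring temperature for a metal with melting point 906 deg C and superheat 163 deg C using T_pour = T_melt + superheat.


Formula: T_pour = T_melt + Superheat
T_pour = 906 + 163 = 1069 deg C

Answer: 1069 deg C


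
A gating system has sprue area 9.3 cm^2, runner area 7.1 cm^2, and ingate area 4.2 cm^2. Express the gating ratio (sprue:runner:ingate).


Sprue:Runner:Ingate = 1 : 7.1/9.3 : 4.2/9.3 = 1:0.76:0.45


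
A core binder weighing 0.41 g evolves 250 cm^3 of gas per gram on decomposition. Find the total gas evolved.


Formula: V_gas = W_binder * gas_evolution_rate
V = 0.41 g * 250 cm^3/g = 102.5000 cm^3

102.5000 cm^3


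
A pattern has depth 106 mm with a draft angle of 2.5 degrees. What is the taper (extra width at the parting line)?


Formula: taper = depth * tan(draft_angle)
tan(2.5 deg) = 0.0436609
taper = 106 mm * 0.0436609 = 4.6281 mm

4.6281 mm


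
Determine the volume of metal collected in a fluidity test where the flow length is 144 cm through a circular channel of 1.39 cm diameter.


Formula: V = pi * (d/2)^2 * L  (cylinder volume)
Radius = 1.39/2 = 0.695 cm
V = pi * 0.695^2 * 144 = 218.5154 cm^3


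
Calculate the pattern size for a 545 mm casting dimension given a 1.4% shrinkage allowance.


Formula: L_pattern = L_casting * (1 + shrinkage_rate/100)
Shrinkage factor = 1 + 1.4/100 = 1.014
L_pattern = 545 mm * 1.014 = 552.6300 mm

552.6300 mm


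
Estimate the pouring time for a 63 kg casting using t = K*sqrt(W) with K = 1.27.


Formula: t = K * sqrt(W)
sqrt(W) = sqrt(63) = 7.93725
t = 1.27 * 7.93725 = 10.0803 s

Answer: 10.0803 s


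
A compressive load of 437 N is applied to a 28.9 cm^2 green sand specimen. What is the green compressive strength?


Formula: Compressive Strength = Force / Area
Strength = 437 N / 28.9 cm^2 = 15.1211 N/cm^2

15.1211 N/cm^2


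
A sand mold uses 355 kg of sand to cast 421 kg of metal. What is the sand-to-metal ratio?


Formula: Sand-to-Metal Ratio = W_sand / W_metal
Ratio = 355 kg / 421 kg = 0.8432


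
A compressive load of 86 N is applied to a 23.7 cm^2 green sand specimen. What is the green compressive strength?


Formula: Compressive Strength = Force / Area
Strength = 86 N / 23.7 cm^2 = 3.6287 N/cm^2

3.6287 N/cm^2


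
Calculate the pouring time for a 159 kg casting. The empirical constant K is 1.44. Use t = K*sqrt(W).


Formula: t = K * sqrt(W)
sqrt(W) = sqrt(159) = 12.60952
t = 1.44 * 12.60952 = 18.1577 s

Final answer: 18.1577 s


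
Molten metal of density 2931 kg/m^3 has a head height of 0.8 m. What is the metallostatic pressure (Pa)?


Formula: P = rho * g * h
rho * g = 2931 * 9.81 = 28753.11 N/m^3
P = 28753.11 * 0.8 = 23002.4880 Pa

23002.4880 Pa


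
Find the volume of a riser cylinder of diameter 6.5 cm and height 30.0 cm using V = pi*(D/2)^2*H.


Formula: V = pi * (D/2)^2 * H  (cylinder volume)
Radius = D/2 = 6.5/2 = 3.25 cm
V = pi * 3.25^2 * 30.0 = 995.4922 cm^3

Final answer: 995.4922 cm^3


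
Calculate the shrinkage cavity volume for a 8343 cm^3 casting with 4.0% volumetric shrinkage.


Formula: V_shrink = V_casting * shrinkage_pct / 100
V_shrink = 8343 cm^3 * 4.0 / 100 = 333.7200 cm^3

Answer: 333.7200 cm^3


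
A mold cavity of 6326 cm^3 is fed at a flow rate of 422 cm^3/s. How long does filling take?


Formula: t_fill = V_mold / Q_flow
t = 6326 cm^3 / 422 cm^3/s = 14.9905 s

Final answer: 14.9905 s


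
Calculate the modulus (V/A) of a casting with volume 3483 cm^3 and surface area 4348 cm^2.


Formula: Casting Modulus M = V / A
M = 3483 cm^3 / 4348 cm^2 = 0.8011 cm


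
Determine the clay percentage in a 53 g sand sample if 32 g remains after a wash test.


Formula: Clay% = (W_total - W_washed) / W_total * 100
Clay mass = 53 - 32 = 21 g
Clay% = 21 / 53 * 100 = 39.6226%

Final answer: 39.6226%


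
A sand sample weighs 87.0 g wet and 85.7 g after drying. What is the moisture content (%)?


Formula: MC = (W_wet - W_dry) / W_wet * 100
Water mass = 87.0 - 85.7 = 1.3 g
MC = 1.3 / 87.0 * 100 = 1.4943%


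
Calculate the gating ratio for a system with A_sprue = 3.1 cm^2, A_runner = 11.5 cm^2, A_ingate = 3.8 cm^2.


Sprue:Runner:Ingate = 1 : 11.5/3.1 : 3.8/3.1 = 1:3.71:1.23

Final answer: 1:3.71:1.23


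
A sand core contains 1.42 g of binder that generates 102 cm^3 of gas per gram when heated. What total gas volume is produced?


Formula: V_gas = W_binder * gas_evolution_rate
V = 1.42 g * 102 cm^3/g = 144.8400 cm^3

Final answer: 144.8400 cm^3


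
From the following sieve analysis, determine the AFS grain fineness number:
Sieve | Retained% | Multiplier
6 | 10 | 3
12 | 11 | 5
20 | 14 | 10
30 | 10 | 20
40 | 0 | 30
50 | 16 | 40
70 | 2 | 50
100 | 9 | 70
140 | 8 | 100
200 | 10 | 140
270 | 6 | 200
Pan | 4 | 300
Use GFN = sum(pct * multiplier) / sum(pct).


Formula: GFN = sum(pct * multiplier) / sum(pct)
sum(pct * multiplier) = 6395
sum(pct) = 100
GFN = 6395 / 100 = 63.95


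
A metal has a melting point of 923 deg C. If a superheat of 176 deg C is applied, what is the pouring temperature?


Formula: T_pour = T_melt + Superheat
T_pour = 923 + 176 = 1099 deg C


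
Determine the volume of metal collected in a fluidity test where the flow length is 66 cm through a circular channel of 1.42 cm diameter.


Formula: V = pi * (d/2)^2 * L  (cylinder volume)
Radius = 1.42/2 = 0.71 cm
V = pi * 0.71^2 * 66 = 104.5227 cm^3


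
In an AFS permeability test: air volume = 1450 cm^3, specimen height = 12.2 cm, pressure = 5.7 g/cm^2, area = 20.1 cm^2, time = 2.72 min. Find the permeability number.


Formula: Permeability Number P = (V * H) / (p * A * t)
Numerator: V * H = 1450 * 12.2 = 17690.0
Denominator: p * A * t = 5.7 * 20.1 * 2.72 = 311.6304
P = 17690.0 / 311.6304 = 56.7660

Answer: 56.7660


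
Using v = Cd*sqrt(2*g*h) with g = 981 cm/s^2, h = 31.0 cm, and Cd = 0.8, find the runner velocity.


Formula: v = Cd * sqrt(2 * g * h)  (Torricelli with discharge coefficient)
2*g*h = 2 * 981 * 31.0 = 60822.0 cm^2/s^2
sqrt(60822.0) = 246.62117 cm/s
v = 0.8 * 246.62117 = 197.2969 cm/s

Answer: 197.2969 cm/s


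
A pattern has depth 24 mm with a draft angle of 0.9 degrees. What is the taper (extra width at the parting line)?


Formula: taper = depth * tan(draft_angle)
tan(0.9 deg) = 0.0157093
taper = 24 mm * 0.0157093 = 0.3770 mm

Final answer: 0.3770 mm


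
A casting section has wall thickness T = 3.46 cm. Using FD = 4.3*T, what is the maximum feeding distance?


Formula: FD = 4.3 * T  (riser feeding-distance rule)
FD = 4.3 * 3.46 cm = 14.8780 cm

Answer: 14.8780 cm


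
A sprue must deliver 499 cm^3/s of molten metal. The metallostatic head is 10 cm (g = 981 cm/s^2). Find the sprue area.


Formula: v = sqrt(2*g*h), A = Q/v
Velocity: v = sqrt(2 * 981 * 10) = sqrt(19620) = 140.0714 cm/s
Sprue area: A = Q / v = 499 / 140.0714 = 3.5625 cm^2

3.5625 cm^2


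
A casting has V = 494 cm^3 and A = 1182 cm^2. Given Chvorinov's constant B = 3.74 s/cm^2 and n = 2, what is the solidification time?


Formula: t_s = B * (V/A)^n  (Chvorinov's rule, n=2)
Modulus M = V/A = 494/1182 = 0.417936 cm
M^2 = 0.417936^2 = 0.174671 cm^2
t_s = 3.74 * 0.174671 = 0.6533 s

Answer: 0.6533 s


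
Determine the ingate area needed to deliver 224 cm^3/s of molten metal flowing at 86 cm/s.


Formula: A_ingate = Q / v  (continuity equation)
A = 224 cm^3/s / 86 cm/s = 2.6047 cm^2

Final answer: 2.6047 cm^2


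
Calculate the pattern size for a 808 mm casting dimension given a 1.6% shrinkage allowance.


Formula: L_pattern = L_casting * (1 + shrinkage_rate/100)
Shrinkage factor = 1 + 1.6/100 = 1.016
L_pattern = 808 mm * 1.016 = 820.9280 mm

820.9280 mm


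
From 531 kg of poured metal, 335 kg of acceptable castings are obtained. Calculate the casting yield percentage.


Formula: Casting Yield = (W_good / W_total) * 100
Yield = (335 kg / 531 kg) * 100 = 63.0885%

Answer: 63.0885%


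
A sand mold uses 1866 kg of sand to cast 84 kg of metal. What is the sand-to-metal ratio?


Formula: Sand-to-Metal Ratio = W_sand / W_metal
Ratio = 1866 kg / 84 kg = 22.2143

22.2143


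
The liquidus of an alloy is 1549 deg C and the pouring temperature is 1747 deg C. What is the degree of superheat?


Formula: Superheat = T_pour - T_melt
Superheat = 1747 - 1549 = 198 deg C

198 deg C


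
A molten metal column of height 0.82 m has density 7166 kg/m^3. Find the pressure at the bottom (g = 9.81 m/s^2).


Formula: P = rho * g * h
rho * g = 7166 * 9.81 = 70298.46 N/m^3
P = 70298.46 * 0.82 = 57644.7372 Pa


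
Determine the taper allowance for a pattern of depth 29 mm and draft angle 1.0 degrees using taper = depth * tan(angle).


Formula: taper = depth * tan(draft_angle)
tan(1.0 deg) = 0.0174551
taper = 29 mm * 0.0174551 = 0.5062 mm

Answer: 0.5062 mm


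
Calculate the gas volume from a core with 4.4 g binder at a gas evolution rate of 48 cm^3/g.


Formula: V_gas = W_binder * gas_evolution_rate
V = 4.4 g * 48 cm^3/g = 211.2000 cm^3

211.2000 cm^3


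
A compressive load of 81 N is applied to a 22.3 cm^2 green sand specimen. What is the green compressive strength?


Formula: Compressive Strength = Force / Area
Strength = 81 N / 22.3 cm^2 = 3.6323 N/cm^2

Answer: 3.6323 N/cm^2


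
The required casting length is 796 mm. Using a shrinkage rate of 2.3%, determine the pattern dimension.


Formula: L_pattern = L_casting * (1 + shrinkage_rate/100)
Shrinkage factor = 1 + 2.3/100 = 1.023
L_pattern = 796 mm * 1.023 = 814.3080 mm

Answer: 814.3080 mm


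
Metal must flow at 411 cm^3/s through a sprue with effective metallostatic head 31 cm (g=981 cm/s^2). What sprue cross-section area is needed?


Formula: v = sqrt(2*g*h), A = Q/v
Velocity: v = sqrt(2 * 981 * 31) = sqrt(60822) = 246.6212 cm/s
Sprue area: A = Q / v = 411 / 246.6212 = 1.6665 cm^2


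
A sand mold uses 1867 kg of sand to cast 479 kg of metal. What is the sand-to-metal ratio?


Formula: Sand-to-Metal Ratio = W_sand / W_metal
Ratio = 1867 kg / 479 kg = 3.8977

Final answer: 3.8977


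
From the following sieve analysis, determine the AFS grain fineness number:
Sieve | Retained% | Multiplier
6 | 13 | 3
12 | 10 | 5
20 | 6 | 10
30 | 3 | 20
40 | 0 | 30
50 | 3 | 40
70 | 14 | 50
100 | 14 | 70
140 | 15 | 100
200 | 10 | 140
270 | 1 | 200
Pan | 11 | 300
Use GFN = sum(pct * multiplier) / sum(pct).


Formula: GFN = sum(pct * multiplier) / sum(pct)
sum(pct * multiplier) = 8409
sum(pct) = 100
GFN = 8409 / 100 = 84.09


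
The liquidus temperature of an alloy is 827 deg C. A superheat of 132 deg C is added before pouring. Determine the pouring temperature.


Formula: T_pour = T_melt + Superheat
T_pour = 827 + 132 = 959 deg C

959 deg C


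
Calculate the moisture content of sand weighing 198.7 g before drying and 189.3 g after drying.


Formula: MC = (W_wet - W_dry) / W_wet * 100
Water mass = 198.7 - 189.3 = 9.4 g
MC = 9.4 / 198.7 * 100 = 4.7307%

Final answer: 4.7307%


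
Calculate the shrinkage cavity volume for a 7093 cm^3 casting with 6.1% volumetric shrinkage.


Formula: V_shrink = V_casting * shrinkage_pct / 100
V_shrink = 7093 cm^3 * 6.1 / 100 = 432.6730 cm^3

Answer: 432.6730 cm^3


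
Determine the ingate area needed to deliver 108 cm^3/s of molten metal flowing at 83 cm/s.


Formula: A_ingate = Q / v  (continuity equation)
A = 108 cm^3/s / 83 cm/s = 1.3012 cm^2

Final answer: 1.3012 cm^2


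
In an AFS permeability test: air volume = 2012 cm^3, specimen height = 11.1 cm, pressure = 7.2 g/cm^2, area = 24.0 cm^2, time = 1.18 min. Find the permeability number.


Formula: Permeability Number P = (V * H) / (p * A * t)
Numerator: V * H = 2012 * 11.1 = 22333.2
Denominator: p * A * t = 7.2 * 24.0 * 1.18 = 203.904
P = 22333.2 / 203.904 = 109.5280

Final answer: 109.5280


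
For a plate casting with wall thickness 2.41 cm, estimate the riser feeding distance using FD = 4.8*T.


Formula: FD = 4.8 * T  (riser feeding-distance rule)
FD = 4.8 * 2.41 cm = 11.5680 cm


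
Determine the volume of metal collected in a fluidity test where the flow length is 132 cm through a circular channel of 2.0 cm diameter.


Formula: V = pi * (d/2)^2 * L  (cylinder volume)
Radius = 2.0/2 = 1.0 cm
V = pi * 1.0^2 * 132 = 414.6902 cm^3

Final answer: 414.6902 cm^3


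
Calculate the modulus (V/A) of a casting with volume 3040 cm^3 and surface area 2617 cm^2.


Formula: Casting Modulus M = V / A
M = 3040 cm^3 / 2617 cm^2 = 1.1616 cm

Final answer: 1.1616 cm


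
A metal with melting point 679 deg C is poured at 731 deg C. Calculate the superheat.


Formula: Superheat = T_pour - T_melt
Superheat = 731 - 679 = 52 deg C

Answer: 52 deg C


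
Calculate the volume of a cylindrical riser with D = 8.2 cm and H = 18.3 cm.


Formula: V = pi * (D/2)^2 * H  (cylinder volume)
Radius = D/2 = 8.2/2 = 4.1 cm
V = pi * 4.1^2 * 18.3 = 966.4262 cm^3

Answer: 966.4262 cm^3


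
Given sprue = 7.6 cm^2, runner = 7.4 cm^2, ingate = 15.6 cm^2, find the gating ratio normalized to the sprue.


Sprue:Runner:Ingate = 1 : 7.4/7.6 : 15.6/7.6 = 1:0.97:2.05

Final answer: 1:0.97:2.05


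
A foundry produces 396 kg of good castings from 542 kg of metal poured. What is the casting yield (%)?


Formula: Casting Yield = (W_good / W_total) * 100
Yield = (396 kg / 542 kg) * 100 = 73.0627%

73.0627%


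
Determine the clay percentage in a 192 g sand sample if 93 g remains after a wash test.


Formula: Clay% = (W_total - W_washed) / W_total * 100
Clay mass = 192 - 93 = 99 g
Clay% = 99 / 192 * 100 = 51.5625%

Final answer: 51.5625%


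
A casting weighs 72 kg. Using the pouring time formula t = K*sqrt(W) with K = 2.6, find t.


Formula: t = K * sqrt(W)
sqrt(W) = sqrt(72) = 8.48528
t = 2.6 * 8.48528 = 22.0617 s

22.0617 s


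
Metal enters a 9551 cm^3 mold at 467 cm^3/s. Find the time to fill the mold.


Formula: t_fill = V_mold / Q_flow
t = 9551 cm^3 / 467 cm^3/s = 20.4518 s


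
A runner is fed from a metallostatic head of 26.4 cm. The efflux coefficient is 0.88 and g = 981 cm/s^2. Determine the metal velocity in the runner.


Formula: v = Cd * sqrt(2 * g * h)  (Torricelli with discharge coefficient)
2*g*h = 2 * 981 * 26.4 = 51796.8 cm^2/s^2
sqrt(51796.8) = 227.58910 cm/s
v = 0.88 * 227.58910 = 200.2784 cm/s

200.2784 cm/s


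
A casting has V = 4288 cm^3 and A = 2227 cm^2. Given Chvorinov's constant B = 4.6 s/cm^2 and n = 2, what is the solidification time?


Formula: t_s = B * (V/A)^n  (Chvorinov's rule, n=2)
Modulus M = V/A = 4288/2227 = 1.925460 cm
M^2 = 1.925460^2 = 3.707396 cm^2
t_s = 4.6 * 3.707396 = 17.0540 s


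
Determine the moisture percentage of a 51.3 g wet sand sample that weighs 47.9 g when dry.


Formula: MC = (W_wet - W_dry) / W_wet * 100
Water mass = 51.3 - 47.9 = 3.4 g
MC = 3.4 / 51.3 * 100 = 6.6277%

6.6277%


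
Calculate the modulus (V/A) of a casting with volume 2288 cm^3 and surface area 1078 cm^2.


Formula: Casting Modulus M = V / A
M = 2288 cm^3 / 1078 cm^2 = 2.1224 cm

Final answer: 2.1224 cm


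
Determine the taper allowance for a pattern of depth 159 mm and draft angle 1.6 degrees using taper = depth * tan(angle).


Formula: taper = depth * tan(draft_angle)
tan(1.6 deg) = 0.0279325
taper = 159 mm * 0.0279325 = 4.4413 mm

4.4413 mm


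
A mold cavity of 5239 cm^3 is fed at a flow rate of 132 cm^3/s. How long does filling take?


Formula: t_fill = V_mold / Q_flow
t = 5239 cm^3 / 132 cm^3/s = 39.6894 s


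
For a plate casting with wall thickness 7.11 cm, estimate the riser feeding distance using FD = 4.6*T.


Formula: FD = 4.6 * T  (riser feeding-distance rule)
FD = 4.6 * 7.11 cm = 32.7060 cm

Answer: 32.7060 cm


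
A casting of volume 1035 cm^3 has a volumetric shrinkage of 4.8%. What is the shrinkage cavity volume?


Formula: V_shrink = V_casting * shrinkage_pct / 100
V_shrink = 1035 cm^3 * 4.8 / 100 = 49.6800 cm^3

49.6800 cm^3


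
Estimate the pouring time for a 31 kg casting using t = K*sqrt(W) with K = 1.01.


Formula: t = K * sqrt(W)
sqrt(W) = sqrt(31) = 5.56776
t = 1.01 * 5.56776 = 5.6234 s

5.6234 s


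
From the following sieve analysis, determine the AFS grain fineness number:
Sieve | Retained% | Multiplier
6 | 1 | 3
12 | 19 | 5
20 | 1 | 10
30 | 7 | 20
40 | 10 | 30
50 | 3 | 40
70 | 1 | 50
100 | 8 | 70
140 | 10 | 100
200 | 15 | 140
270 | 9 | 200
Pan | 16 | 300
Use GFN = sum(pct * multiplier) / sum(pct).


Formula: GFN = sum(pct * multiplier) / sum(pct)
sum(pct * multiplier) = 10978
sum(pct) = 100
GFN = 10978 / 100 = 109.78


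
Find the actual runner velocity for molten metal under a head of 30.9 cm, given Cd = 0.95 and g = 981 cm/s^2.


Formula: v = Cd * sqrt(2 * g * h)  (Torricelli with discharge coefficient)
2*g*h = 2 * 981 * 30.9 = 60625.8 cm^2/s^2
sqrt(60625.8) = 246.22307 cm/s
v = 0.95 * 246.22307 = 233.9119 cm/s

Final answer: 233.9119 cm/s


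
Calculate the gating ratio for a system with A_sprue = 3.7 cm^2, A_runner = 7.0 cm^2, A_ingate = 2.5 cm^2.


Sprue:Runner:Ingate = 1 : 7.0/3.7 : 2.5/3.7 = 1:1.89:0.68

Final answer: 1:1.89:0.68


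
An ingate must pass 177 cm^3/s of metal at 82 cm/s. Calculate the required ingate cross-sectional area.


Formula: A_ingate = Q / v  (continuity equation)
A = 177 cm^3/s / 82 cm/s = 2.1585 cm^2


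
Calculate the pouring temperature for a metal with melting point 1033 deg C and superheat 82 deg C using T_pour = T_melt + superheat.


Formula: T_pour = T_melt + Superheat
T_pour = 1033 + 82 = 1115 deg C

1115 deg C


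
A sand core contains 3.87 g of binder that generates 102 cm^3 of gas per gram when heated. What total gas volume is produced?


Formula: V_gas = W_binder * gas_evolution_rate
V = 3.87 g * 102 cm^3/g = 394.7400 cm^3

394.7400 cm^3


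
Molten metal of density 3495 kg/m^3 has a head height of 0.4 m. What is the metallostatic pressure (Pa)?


Formula: P = rho * g * h
rho * g = 3495 * 9.81 = 34285.95 N/m^3
P = 34285.95 * 0.4 = 13714.3800 Pa

Answer: 13714.3800 Pa


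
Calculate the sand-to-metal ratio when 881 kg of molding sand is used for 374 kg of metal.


Formula: Sand-to-Metal Ratio = W_sand / W_metal
Ratio = 881 kg / 374 kg = 2.3556

Answer: 2.3556


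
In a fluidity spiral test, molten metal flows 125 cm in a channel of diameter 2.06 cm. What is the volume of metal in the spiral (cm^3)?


Formula: V = pi * (d/2)^2 * L  (cylinder volume)
Radius = 2.06/2 = 1.03 cm
V = pi * 1.03^2 * 125 = 416.6145 cm^3

416.6145 cm^3


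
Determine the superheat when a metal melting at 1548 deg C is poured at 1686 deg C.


Formula: Superheat = T_pour - T_melt
Superheat = 1686 - 1548 = 138 deg C

Final answer: 138 deg C


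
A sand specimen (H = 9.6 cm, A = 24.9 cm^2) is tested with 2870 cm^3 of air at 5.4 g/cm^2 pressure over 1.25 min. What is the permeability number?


Formula: Permeability Number P = (V * H) / (p * A * t)
Numerator: V * H = 2870 * 9.6 = 27552.0
Denominator: p * A * t = 5.4 * 24.9 * 1.25 = 168.075
P = 27552.0 / 168.075 = 163.9268

Answer: 163.9268


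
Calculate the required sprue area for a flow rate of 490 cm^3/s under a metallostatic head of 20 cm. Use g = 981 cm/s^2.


Formula: v = sqrt(2*g*h), A = Q/v
Velocity: v = sqrt(2 * 981 * 20) = sqrt(39240) = 198.0909 cm/s
Sprue area: A = Q / v = 490 / 198.0909 = 2.4736 cm^2


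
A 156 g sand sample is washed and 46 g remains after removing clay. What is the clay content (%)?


Formula: Clay% = (W_total - W_washed) / W_total * 100
Clay mass = 156 - 46 = 110 g
Clay% = 110 / 156 * 100 = 70.5128%

Final answer: 70.5128%


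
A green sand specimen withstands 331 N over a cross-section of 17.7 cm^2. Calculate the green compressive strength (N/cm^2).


Formula: Compressive Strength = Force / Area
Strength = 331 N / 17.7 cm^2 = 18.7006 N/cm^2

Answer: 18.7006 N/cm^2


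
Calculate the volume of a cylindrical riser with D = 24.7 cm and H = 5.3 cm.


Formula: V = pi * (D/2)^2 * H  (cylinder volume)
Radius = D/2 = 24.7/2 = 12.35 cm
V = pi * 12.35^2 * 5.3 = 2539.5669 cm^3

Answer: 2539.5669 cm^3


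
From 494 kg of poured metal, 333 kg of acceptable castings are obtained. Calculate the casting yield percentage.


Formula: Casting Yield = (W_good / W_total) * 100
Yield = (333 kg / 494 kg) * 100 = 67.4089%

Final answer: 67.4089%


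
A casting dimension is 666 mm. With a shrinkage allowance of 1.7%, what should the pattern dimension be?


Formula: L_pattern = L_casting * (1 + shrinkage_rate/100)
Shrinkage factor = 1 + 1.7/100 = 1.017
L_pattern = 666 mm * 1.017 = 677.3220 mm

Answer: 677.3220 mm


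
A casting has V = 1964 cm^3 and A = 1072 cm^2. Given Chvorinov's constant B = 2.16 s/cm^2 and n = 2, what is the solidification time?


Formula: t_s = B * (V/A)^n  (Chvorinov's rule, n=2)
Modulus M = V/A = 1964/1072 = 1.832090 cm
M^2 = 1.832090^2 = 3.356554 cm^2
t_s = 2.16 * 3.356554 = 7.2502 s

Final answer: 7.2502 s


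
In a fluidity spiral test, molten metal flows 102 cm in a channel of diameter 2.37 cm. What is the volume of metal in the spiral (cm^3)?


Formula: V = pi * (d/2)^2 * L  (cylinder volume)
Radius = 2.37/2 = 1.185 cm
V = pi * 1.185^2 * 102 = 449.9733 cm^3


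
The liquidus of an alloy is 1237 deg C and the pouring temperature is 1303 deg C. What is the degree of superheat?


Formula: Superheat = T_pour - T_melt
Superheat = 1303 - 1237 = 66 deg C

Answer: 66 deg C


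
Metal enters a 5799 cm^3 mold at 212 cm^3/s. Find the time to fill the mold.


Formula: t_fill = V_mold / Q_flow
t = 5799 cm^3 / 212 cm^3/s = 27.3538 s


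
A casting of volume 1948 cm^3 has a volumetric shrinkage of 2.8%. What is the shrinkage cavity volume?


Formula: V_shrink = V_casting * shrinkage_pct / 100
V_shrink = 1948 cm^3 * 2.8 / 100 = 54.5440 cm^3

54.5440 cm^3


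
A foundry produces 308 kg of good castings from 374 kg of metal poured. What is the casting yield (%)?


Formula: Casting Yield = (W_good / W_total) * 100
Yield = (308 kg / 374 kg) * 100 = 82.3529%


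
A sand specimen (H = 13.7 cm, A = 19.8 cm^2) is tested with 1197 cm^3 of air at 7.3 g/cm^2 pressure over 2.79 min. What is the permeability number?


Formula: Permeability Number P = (V * H) / (p * A * t)
Numerator: V * H = 1197 * 13.7 = 16398.9
Denominator: p * A * t = 7.3 * 19.8 * 2.79 = 403.2666
P = 16398.9 / 403.2666 = 40.6652

Answer: 40.6652


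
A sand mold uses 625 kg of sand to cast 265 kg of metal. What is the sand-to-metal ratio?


Formula: Sand-to-Metal Ratio = W_sand / W_metal
Ratio = 625 kg / 265 kg = 2.3585

Answer: 2.3585


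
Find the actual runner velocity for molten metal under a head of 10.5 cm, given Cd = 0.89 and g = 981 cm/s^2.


Formula: v = Cd * sqrt(2 * g * h)  (Torricelli with discharge coefficient)
2*g*h = 2 * 981 * 10.5 = 20601.0 cm^2/s^2
sqrt(20601.0) = 143.53048 cm/s
v = 0.89 * 143.53048 = 127.7421 cm/s

Answer: 127.7421 cm/s


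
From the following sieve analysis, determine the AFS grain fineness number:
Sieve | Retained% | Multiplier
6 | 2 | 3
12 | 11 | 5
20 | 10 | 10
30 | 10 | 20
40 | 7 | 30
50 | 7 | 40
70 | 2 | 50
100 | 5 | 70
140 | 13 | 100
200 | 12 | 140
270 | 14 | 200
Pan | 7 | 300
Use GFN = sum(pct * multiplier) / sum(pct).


Formula: GFN = sum(pct * multiplier) / sum(pct)
sum(pct * multiplier) = 9181
sum(pct) = 100
GFN = 9181 / 100 = 91.81

91.81


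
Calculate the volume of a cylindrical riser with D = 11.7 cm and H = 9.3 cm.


Formula: V = pi * (D/2)^2 * H  (cylinder volume)
Radius = D/2 = 11.7/2 = 5.85 cm
V = pi * 5.85^2 * 9.3 = 999.8723 cm^3

Answer: 999.8723 cm^3


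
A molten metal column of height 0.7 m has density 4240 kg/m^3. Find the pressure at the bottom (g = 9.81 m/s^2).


Formula: P = rho * g * h
rho * g = 4240 * 9.81 = 41594.4 N/m^3
P = 41594.4 * 0.7 = 29116.0800 Pa

29116.0800 Pa


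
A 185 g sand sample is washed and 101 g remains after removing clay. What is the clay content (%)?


Formula: Clay% = (W_total - W_washed) / W_total * 100
Clay mass = 185 - 101 = 84 g
Clay% = 84 / 185 * 100 = 45.4054%

Answer: 45.4054%


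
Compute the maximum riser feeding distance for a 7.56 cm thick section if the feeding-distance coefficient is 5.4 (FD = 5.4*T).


Formula: FD = 5.4 * T  (riser feeding-distance rule)
FD = 5.4 * 7.56 cm = 40.8240 cm


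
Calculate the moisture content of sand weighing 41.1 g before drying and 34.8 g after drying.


Formula: MC = (W_wet - W_dry) / W_wet * 100
Water mass = 41.1 - 34.8 = 6.3 g
MC = 6.3 / 41.1 * 100 = 15.3285%

15.3285%


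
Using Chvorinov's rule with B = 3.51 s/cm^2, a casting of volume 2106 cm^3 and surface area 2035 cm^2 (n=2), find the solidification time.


Formula: t_s = B * (V/A)^n  (Chvorinov's rule, n=2)
Modulus M = V/A = 2106/2035 = 1.034889 cm
M^2 = 1.034889^2 = 1.070995 cm^2
t_s = 3.51 * 1.070995 = 3.7592 s

Answer: 3.7592 s


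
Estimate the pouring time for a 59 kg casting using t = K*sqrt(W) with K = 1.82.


Formula: t = K * sqrt(W)
sqrt(W) = sqrt(59) = 7.68115
t = 1.82 * 7.68115 = 13.9797 s


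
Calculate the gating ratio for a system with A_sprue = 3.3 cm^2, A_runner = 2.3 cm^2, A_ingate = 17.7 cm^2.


Sprue:Runner:Ingate = 1 : 2.3/3.3 : 17.7/3.3 = 1:0.70:5.36

Answer: 1:0.70:5.36


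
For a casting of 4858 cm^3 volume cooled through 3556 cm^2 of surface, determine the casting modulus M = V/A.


Formula: Casting Modulus M = V / A
M = 4858 cm^3 / 3556 cm^2 = 1.3661 cm

Final answer: 1.3661 cm


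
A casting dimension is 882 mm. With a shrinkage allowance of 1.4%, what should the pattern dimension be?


Formula: L_pattern = L_casting * (1 + shrinkage_rate/100)
Shrinkage factor = 1 + 1.4/100 = 1.014
L_pattern = 882 mm * 1.014 = 894.3480 mm


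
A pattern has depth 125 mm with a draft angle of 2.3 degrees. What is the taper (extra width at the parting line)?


Formula: taper = depth * tan(draft_angle)
tan(2.3 deg) = 0.0401641
taper = 125 mm * 0.0401641 = 5.0205 mm

Final answer: 5.0205 mm


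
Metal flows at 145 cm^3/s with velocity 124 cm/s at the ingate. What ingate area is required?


Formula: A_ingate = Q / v  (continuity equation)
A = 145 cm^3/s / 124 cm/s = 1.1694 cm^2

1.1694 cm^2


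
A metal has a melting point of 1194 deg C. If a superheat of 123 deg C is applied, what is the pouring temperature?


Formula: T_pour = T_melt + Superheat
T_pour = 1194 + 123 = 1317 deg C

Answer: 1317 deg C


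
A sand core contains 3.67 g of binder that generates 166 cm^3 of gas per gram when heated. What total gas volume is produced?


Formula: V_gas = W_binder * gas_evolution_rate
V = 3.67 g * 166 cm^3/g = 609.2200 cm^3

609.2200 cm^3


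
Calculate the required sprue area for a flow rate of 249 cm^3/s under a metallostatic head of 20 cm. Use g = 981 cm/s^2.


Formula: v = sqrt(2*g*h), A = Q/v
Velocity: v = sqrt(2 * 981 * 20) = sqrt(39240) = 198.0909 cm/s
Sprue area: A = Q / v = 249 / 198.0909 = 1.2570 cm^2

Answer: 1.2570 cm^2


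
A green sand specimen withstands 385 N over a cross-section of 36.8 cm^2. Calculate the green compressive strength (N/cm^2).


Formula: Compressive Strength = Force / Area
Strength = 385 N / 36.8 cm^2 = 10.4620 N/cm^2

Final answer: 10.4620 N/cm^2


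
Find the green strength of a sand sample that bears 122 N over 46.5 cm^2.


Formula: Compressive Strength = Force / Area
Strength = 122 N / 46.5 cm^2 = 2.6237 N/cm^2

2.6237 N/cm^2


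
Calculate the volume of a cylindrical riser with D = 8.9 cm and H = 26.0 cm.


Formula: V = pi * (D/2)^2 * H  (cylinder volume)
Radius = D/2 = 8.9/2 = 4.45 cm
V = pi * 4.45^2 * 26.0 = 1617.4961 cm^3

1617.4961 cm^3


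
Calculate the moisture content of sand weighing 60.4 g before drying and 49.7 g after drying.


Formula: MC = (W_wet - W_dry) / W_wet * 100
Water mass = 60.4 - 49.7 = 10.7 g
MC = 10.7 / 60.4 * 100 = 17.7152%

Answer: 17.7152%


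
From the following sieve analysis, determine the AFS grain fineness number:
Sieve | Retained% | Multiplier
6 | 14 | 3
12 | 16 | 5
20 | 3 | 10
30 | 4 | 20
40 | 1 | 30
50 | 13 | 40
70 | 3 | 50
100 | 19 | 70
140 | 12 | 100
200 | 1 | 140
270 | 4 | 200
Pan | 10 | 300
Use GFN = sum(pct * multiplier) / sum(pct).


Formula: GFN = sum(pct * multiplier) / sum(pct)
sum(pct * multiplier) = 7402
sum(pct) = 100
GFN = 7402 / 100 = 74.02

Answer: 74.02


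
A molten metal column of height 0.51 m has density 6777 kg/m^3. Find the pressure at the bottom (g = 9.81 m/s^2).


Formula: P = rho * g * h
rho * g = 6777 * 9.81 = 66482.37 N/m^3
P = 66482.37 * 0.51 = 33906.0087 Pa

33906.0087 Pa


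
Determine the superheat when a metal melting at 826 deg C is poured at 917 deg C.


Formula: Superheat = T_pour - T_melt
Superheat = 917 - 826 = 91 deg C

Answer: 91 deg C
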